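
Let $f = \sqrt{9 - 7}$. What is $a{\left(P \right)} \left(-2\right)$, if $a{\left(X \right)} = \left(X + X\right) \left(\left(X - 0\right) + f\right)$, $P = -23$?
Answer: $-2116 + 92 \sqrt{2} \approx -1985.9$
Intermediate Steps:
$f = \sqrt{2} \approx 1.4142$
$a{\left(X \right)} = 2 X \left(X + \sqrt{2}\right)$ ($a{\left(X \right)} = \left(X + X\right) \left(\left(X - 0\right) + \sqrt{2}\right) = 2 X \left(\left(X + 0\right) + \sqrt{2}\right) = 2 X \left(X + \sqrt{2}\right)$)
$a{\left(P \right)} \left(-2\right) = 2 \left(-23\right) \left(-23 + \sqrt{2}\right) \left(-2\right) = \left(1058 - 46 \sqrt{2}\right) \left(-2\right) = -2116 + 92 \sqrt{2}$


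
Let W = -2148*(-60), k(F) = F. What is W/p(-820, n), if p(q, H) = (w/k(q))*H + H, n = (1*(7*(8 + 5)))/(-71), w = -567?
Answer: -7503393600/126217 ≈ -59448.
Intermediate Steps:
n = -91/71 (n = (1*(7*13))*(-1/71) = (1*91)*(-1/71) = 91*(-1/71) = -91/71 ≈ -1.2817)
p(q, H) = H - 567*H/q (p(q, H) = (-567/q)*H + H = -567*H/q + H = H - 567*H/q)
W = 128880
W/p(-820, n) = 128880/((-91/71*(-567 - 820)/(-820))) = 128880/((-91/71*(-1/820)*(-1387))) = 128880/(-126217/58220) = 128880*(-58220/126217) = -7503393600/126217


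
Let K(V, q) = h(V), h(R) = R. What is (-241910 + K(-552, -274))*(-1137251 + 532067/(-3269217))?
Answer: 901454521382782708/3269217 ≈ 2.7574e+11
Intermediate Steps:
K(V, q) = V
(-241910 + K(-552, -274))*(-1137251 + 532067/(-3269217)) = (-241910 - 552)*(-1137251 + 532067/(-3269217)) = -242462*(-1137251 + 532067*(-1/3269217)) = -242462*(-1137251 - 532067/3269217) = -242462*(-3717920834534/3269217) = 901454521382782708/3269217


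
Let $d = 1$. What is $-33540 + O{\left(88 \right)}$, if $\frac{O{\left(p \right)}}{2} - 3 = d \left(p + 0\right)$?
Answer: $-33358$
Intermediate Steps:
$O{\left(p \right)} = 6 + 2 p$ ($O{\left(p \right)} = 6 + 2 \cdot 1 \left(p + 0\right) = 6 + 2 \cdot 1 p = 6 + 2 p$)
$-33540 + O{\left(88 \right)} = -33540 + \left(6 + 2 \cdot 88\right) = -33540 + \left(6 + 176\right) = -33540 + 182 = -33358$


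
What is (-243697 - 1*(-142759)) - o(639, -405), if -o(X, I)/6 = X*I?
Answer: -1653708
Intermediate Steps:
o(X, I) = -6*I*X (o(X, I) = -6*X*I = -6*I*X)
(-243697 - 1*(-142759)) - o(639, -405) = (-243697 - 1*(-142759)) - (-6)*(-405)*639 = (-243697 + 142759) - 1*1552770 = -100938 - 1552770 = -1653708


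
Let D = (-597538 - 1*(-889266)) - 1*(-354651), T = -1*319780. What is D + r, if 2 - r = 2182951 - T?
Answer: -1856350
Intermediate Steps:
T = -319780
r = -2502729 (r = 2 - (2182951 - 1*(-319780)) = 2 - (2182951 + 319780) = 2 - 1*2502731 = 2 - 2502731 = -2502729)
D = 646379 (D = (-597538 + 889266) + 354651 = 291728 + 354651 = 646379)
D + r = 646379 - 2502729 = -1856350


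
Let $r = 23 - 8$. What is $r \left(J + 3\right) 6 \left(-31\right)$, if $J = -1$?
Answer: $-5580$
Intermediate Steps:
$r = 15$
$r \left(J + 3\right) 6 \left(-31\right) = 15 \left(-1 + 3\right) 6 \left(-31\right) = 15 \cdot 2 \cdot 6 \left(-31\right) = 15 \cdot 12 \left(-31\right) = 180 \left(-31\right) = -5580$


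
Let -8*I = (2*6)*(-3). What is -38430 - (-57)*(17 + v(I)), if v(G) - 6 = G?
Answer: -73725/2 ≈ -36863.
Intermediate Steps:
I = 9/2 (I = -2*6*(-3)/8 = -3*(-3)/2 = -1/8*(-36) = 9/2 ≈ 4.5000)
v(G) = 6 + G
-38430 - (-57)*(17 + v(I)) = -38430 - (-57)*(17 + (6 + 9/2)) = -38430 - (-57)*(17 + 21/2) = -38430 - (-57)*55/2 = -38430 - 1*(-3135/2) = -38430 + 3135/2 = -73725/2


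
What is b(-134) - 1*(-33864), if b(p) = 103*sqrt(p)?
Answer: 33864 + 103*I*sqrt(134) ≈ 33864.0 + 1192.3*I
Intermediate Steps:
b(-134) - 1*(-33864) = 103*sqrt(-134) - 1*(-33864) = 103*(I*sqrt(134)) + 33864 = 103*I*sqrt(134) + 33864 = 33864 + 103*I*sqrt(134)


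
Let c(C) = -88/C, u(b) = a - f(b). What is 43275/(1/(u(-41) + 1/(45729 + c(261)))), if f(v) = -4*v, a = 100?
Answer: -33055666002825/11935181 ≈ -2.7696e+6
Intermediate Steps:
u(b) = 100 + 4*b (u(b) = 100 - (-4)*b = 100 + 4*b)
43275/(1/(u(-41) + 1/(45729 + c(261)))) = 43275/(1/((100 + 4*(-41)) + 1/(45729 - 88/261))) = 43275/(1/((100 - 164) + 1/(45729 - 88*1/261))) = 43275/(1/(-64 + 1/(45729 - 88/261))) = 43275/(1/(-64 + 1/(11935181/261))) = 43275/(1/(-64 + 261/11935181)) = 43275/(1/(-763851323/11935181)) = 43275/(-11935181/763851323) = 43275*(-763851323/11935181) = -33055666002825/11935181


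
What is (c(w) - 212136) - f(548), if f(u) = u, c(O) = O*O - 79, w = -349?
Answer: -90962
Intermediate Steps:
c(O) = -79 + O² (c(O) = O² - 79 = -79 + O²)
(c(w) - 212136) - f(548) = ((-79 + (-349)²) - 212136) - 1*548 = ((-79 + 121801) - 212136) - 548 = (121722 - 212136) - 548 = -90414 - 548 = -90962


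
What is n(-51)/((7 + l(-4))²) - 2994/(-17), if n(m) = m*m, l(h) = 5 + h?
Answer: 235833/1088 ≈ 216.76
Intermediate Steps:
n(m) = m²
n(-51)/((7 + l(-4))²) - 2994/(-17) = (-51)²/((7 + (5 - 4))²) - 2994/(-17) = 2601/((7 + 1)²) - 2994*(-1/17) = 2601/(8²) + 2994/17 = 2601/64 + 2994/17 = 235833/1088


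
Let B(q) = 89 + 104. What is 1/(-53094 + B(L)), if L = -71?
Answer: -1/52901 ≈ -1.8903e-5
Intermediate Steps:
B(q) = 193
1/(-53094 + B(L)) = 1/(-53094 + 193) = 1/(-52901) = -1/52901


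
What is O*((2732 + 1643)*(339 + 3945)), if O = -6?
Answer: -112455000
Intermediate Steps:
O*((2732 + 1643)*(339 + 3945)) = -6*(2732 + 1643)*(339 + 3945) = -26250*4284 = -6*18742500 = -112455000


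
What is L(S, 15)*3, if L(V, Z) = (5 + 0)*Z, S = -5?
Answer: 225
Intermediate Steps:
L(V, Z) = 5*Z
L(S, 15)*3 = (5*15)*3 = 75*3 = 225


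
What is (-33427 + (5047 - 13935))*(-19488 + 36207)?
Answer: -707464485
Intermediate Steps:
(-33427 + (5047 - 13935))*(-19488 + 36207) = (-33427 - 8888)*16719 = -42315*16719 = -707464485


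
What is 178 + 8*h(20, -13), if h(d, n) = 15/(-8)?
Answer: 163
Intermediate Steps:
h(d, n) = -15/8 (h(d, n) = 15*(-1/8) = -15/8)
178 + 8*h(20, -13) = 178 + 8*(-15/8) = 178 - 15 = 163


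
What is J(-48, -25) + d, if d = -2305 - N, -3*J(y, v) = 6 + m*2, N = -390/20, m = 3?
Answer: -4579/2 ≈ -2289.5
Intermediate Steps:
N = -39/2 (N = -390*1/20 = -39/2 ≈ -19.500)
J(y, v) = -4 (J(y, v) = -(6 + 3*2)/3 = -(6 + 6)/3 = -⅓*12 = -4)
d = -4571/2 (d = -2305 - 1*(-39/2) = -2305 + 39/2 = -4571/2 ≈ -2285.5)
J(-48, -25) + d = -4 - 4571/2 = -4579/2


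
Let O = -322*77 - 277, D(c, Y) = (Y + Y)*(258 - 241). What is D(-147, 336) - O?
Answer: 36495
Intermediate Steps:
D(c, Y) = 34*Y (D(c, Y) = (2*Y)*17 = 34*Y)
O = -25071 (O = -24794 - 277 = -25071)
D(-147, 336) - O = 34*336 - 1*(-25071) = 11424 + 25071 = 36495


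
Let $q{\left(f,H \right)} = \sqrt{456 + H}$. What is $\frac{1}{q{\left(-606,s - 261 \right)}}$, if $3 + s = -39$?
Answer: $\frac{\sqrt{17}}{51} \approx 0.080845$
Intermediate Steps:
$s = -42$ ($s = -3 - 39 = -42$)
$\frac{1}{q{\left(-606,s - 261 \right)}} = \frac{1}{\sqrt{456 - 303}} = \frac{1}{\sqrt{153}} = \frac{1}{3 \sqrt{17}} = \frac{\sqrt{17}}{51}$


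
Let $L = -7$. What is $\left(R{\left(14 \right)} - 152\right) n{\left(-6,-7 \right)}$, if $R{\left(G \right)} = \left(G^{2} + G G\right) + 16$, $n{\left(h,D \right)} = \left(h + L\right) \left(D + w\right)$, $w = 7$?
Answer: $0$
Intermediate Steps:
$n{\left(h,D \right)} = \left(-7 + h\right) \left(7 + D\right)$ ($n{\left(h,D \right)} = \left(h - 7\right) \left(D + 7\right) = \left(-7 + h\right) \left(7 + D\right)$)
$R{\left(G \right)} = 16 + 2 G^{2}$ ($R{\left(G \right)} = \left(G^{2} + G^{2}\right) + 16 = 2 G^{2} + 16 = 16 + 2 G^{2}$)
$\left(R{\left(14 \right)} - 152\right) n{\left(-6,-7 \right)} = \left(\left(16 + 2 \cdot 14^{2}\right) - 152\right) \left(-49 - -49 + 7 \left(-6\right) - -42\right) = \left(\left(16 + 2 \cdot 196\right) - 152\right) \left(-49 + 49 - 42 + 42\right) = \left(\left(16 + 392\right) - 152\right) 0 = \left(408 - 152\right) 0 = 256 \cdot 0 = 0$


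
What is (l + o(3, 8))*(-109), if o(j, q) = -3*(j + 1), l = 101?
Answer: -9701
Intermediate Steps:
o(j, q) = -3 - 3*j (o(j, q) = -3*(1 + j) = -3 - 3*j)
(l + o(3, 8))*(-109) = (101 + (-3 - 3*3))*(-109) = (101 + (-3 - 9))*(-109) = (101 - 12)*(-109) = 89*(-109) = -9701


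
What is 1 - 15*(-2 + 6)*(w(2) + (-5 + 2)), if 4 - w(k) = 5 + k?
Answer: 361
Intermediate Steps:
w(k) = -1 - k (w(k) = 4 - (5 + k) = 4 + (-5 - k) = -1 - k)
1 - 15*(-2 + 6)*(w(2) + (-5 + 2)) = 1 - 15*(-2 + 6)*((-1 - 1*2) + (-5 + 2)) = 1 - 60*((-1 - 2) - 3) = 1 - 60*(-3 - 3) = 1 - 60*(-6) = 1 - 15*(-24) = 1 + 360 = 361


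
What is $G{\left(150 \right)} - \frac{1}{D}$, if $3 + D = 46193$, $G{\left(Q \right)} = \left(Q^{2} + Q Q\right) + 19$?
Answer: $\frac{2079427609}{46190} \approx 45019.0$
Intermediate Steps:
$G{\left(Q \right)} = 19 + 2 Q^{2}$ ($G{\left(Q \right)} = \left(Q^{2} + Q^{2}\right) + 19 = 2 Q^{2} + 19 = 19 + 2 Q^{2}$)
$D = 46190$ ($D = -3 + 46193 = 46190$)
$G{\left(150 \right)} - \frac{1}{D} = \left(19 + 2 \cdot 150^{2}\right) - \frac{1}{46190} = \left(19 + 2 \cdot 22500\right) - \frac{1}{46190} = \left(19 + 45000\right) - \frac{1}{46190} = 45019 - \frac{1}{46190} = \frac{2079427609}{46190}$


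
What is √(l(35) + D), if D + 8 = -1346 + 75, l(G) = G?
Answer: 2*I*√311 ≈ 35.27*I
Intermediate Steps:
D = -1279 (D = -8 + (-1346 + 75) = -8 - 1271 = -1279)
√(l(35) + D) = √(35 - 1279) = √(-1244) = 2*I*√311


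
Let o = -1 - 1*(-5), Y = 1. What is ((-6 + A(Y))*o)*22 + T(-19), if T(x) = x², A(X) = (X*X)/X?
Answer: -79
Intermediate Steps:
o = 4 (o = -1 + 5 = 4)
A(X) = X (A(X) = X²/X = X)
((-6 + A(Y))*o)*22 + T(-19) = ((-6 + 1)*4)*22 + (-19)² = -5*4*22 + 361 = -20*22 + 361 = -440 + 361 = -79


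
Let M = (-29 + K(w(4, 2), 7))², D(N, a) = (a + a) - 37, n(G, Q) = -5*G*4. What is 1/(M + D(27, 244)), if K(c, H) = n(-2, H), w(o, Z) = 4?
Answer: 1/572 ≈ 0.0017483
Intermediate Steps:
n(G, Q) = -20*G
K(c, H) = 40 (K(c, H) = -20*(-2) = 40)
D(N, a) = -37 + 2*a (D(N, a) = 2*a - 37 = -37 + 2*a)
M = 121 (M = (-29 + 40)² = 11² = 121)
1/(M + D(27, 244)) = 1/(121 + (-37 + 2*244)) = 1/(121 + (-37 + 488)) = 1/(121 + 451) = 1/572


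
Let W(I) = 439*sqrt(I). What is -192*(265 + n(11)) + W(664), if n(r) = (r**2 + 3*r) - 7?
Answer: -79104 + 878*sqrt(166) ≈ -67792.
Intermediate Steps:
n(r) = -7 + r**2 + 3*r
-192*(265 + n(11)) + W(664) = -192*(265 + (-7 + 11**2 + 3*11)) + 439*sqrt(664) = -192*(265 + (-7 + 121 + 33)) + 439*(2*sqrt(166)) = -192*(265 + 147) + 878*sqrt(166) = -192*412 + 878*sqrt(166) = -79104 + 878*sqrt(166)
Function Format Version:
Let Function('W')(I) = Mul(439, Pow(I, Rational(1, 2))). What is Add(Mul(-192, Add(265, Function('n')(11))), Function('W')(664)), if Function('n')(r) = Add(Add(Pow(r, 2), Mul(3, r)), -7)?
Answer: Add(-79104, Mul(878, Pow(166, Rational(1, 2)))) ≈ -67792.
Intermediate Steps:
Function('n')(r) = Add(-7, Pow(r, 2), Mul(3, r))
Add(Mul(-192, Add(265, Function('n')(11))), Function('W')(664)) = Add(Mul(-192, Add(265, Add(-7, Pow(11, 2), Mul(3, 11)))), Mul(439, Pow(664, Rational(1, 2)))) = Add(Mul(-192, Add(265, Add(-7, 121, 33))), Mul(439, Mul(2, Pow(166, Rational(1, 2))))) = Add(Mul(-192, Add(265, 147)), Mul(878, Pow(166, Rational(1, 2)))) = Add(Mul(-192, 412), Mul(878, Pow(166, Rational(1, 2)))) = Add(-79104, Mul(878, Pow(166, Rational(1, 2))))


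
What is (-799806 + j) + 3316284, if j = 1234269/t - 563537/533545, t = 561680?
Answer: 8872263337456097/3525665360 ≈ 2.5165e+6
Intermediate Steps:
j = 4023654017/3525665360 (j = 1234269/561680 - 563537/533545 = 4023654017/3525665360 ≈ 1.1412)
(-799806 + j) + 3316284 = (-799806 + 4023654017/3525665360) + 3316284 = -2819844285266143/3525665360 + 3316284 = 8872263337456097/3525665360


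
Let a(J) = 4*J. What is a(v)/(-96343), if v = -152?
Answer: 608/96343 ≈ 0.0063108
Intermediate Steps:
a(v)/(-96343) = (4*(-152))/(-96343) = -608*(-1/96343) = 608/96343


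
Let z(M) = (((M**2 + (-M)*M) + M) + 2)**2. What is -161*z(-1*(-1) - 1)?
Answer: -644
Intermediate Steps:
z(M) = (2 + M)**2 (z(M) = (((M**2 - M**2) + M) + 2)**2 = ((0 + M) + 2)**2 = (M + 2)**2 = (2 + M)**2)
-161*z(-1*(-1) - 1) = -161*(2 + (-1*(-1) - 1))**2 = -161*(2 + (1 - 1))**2 = -161*(2 + 0)**2 = -161*2**2 = -161*4 = -644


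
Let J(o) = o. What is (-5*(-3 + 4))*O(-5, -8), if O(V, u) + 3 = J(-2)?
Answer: 25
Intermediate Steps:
O(V, u) = -5 (O(V, u) = -3 - 2 = -5)
(-5*(-3 + 4))*O(-5, -8) = -5*(-3 + 4)*(-5) = -5*1*(-5) = -5*(-5) = 25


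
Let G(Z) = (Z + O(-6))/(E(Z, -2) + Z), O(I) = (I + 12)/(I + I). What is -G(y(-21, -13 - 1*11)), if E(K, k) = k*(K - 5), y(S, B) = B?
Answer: 49/68 ≈ 0.72059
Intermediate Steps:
E(K, k) = k*(-5 + K)
O(I) = (12 + I)/(2*I) (O(I) = (12 + I)/((2*I)) = (12 + I)*(1/(2*I)) = (12 + I)/(2*I))
G(Z) = (-½ + Z)/(10 - Z) (G(Z) = (Z + (½)*(12 - 6)/(-6))/(-2*(-5 + Z) + Z) = (Z + (½)*(-⅙)*6)/((10 - 2*Z) + Z) = (Z - ½)/(10 - Z) = (-½ + Z)/(10 - Z))
-G(y(-21, -13 - 1*11)) = -(-½ + (-13 - 1*11))/(10 - (-13 - 1*11)) = -(-½ + (-13 - 11))/(10 - (-13 - 11)) = -(-½ - 24)/(10 - 1*(-24)) = -(-49)/((10 + 24)*2) = -(-49)/(34*2) = -1*(-49/68) = 49/68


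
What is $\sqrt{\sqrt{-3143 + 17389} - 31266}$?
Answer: $\sqrt{-31266 + \sqrt{14246}} \approx 176.48 i$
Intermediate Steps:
$\sqrt{\sqrt{-3143 + 17389} - 31266} = \sqrt{\sqrt{14246} - 31266} = \sqrt{-31266 + \sqrt{14246}}$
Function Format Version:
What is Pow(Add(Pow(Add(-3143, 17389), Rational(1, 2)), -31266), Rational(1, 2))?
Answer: Pow(Add(-31266, Pow(14246, Rational(1, 2))), Rational(1, 2)) ≈ Mul(176.48, I)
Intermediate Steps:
Pow(Add(Pow(Add(-3143, 17389), Rational(1, 2)), -31266), Rational(1, 2)) = Pow(Add(Pow(14246, Rational(1, 2)), -31266), Rational(1, 2)) = Pow(Add(-31266, Pow(14246, Rational(1, 2))), Rational(1, 2))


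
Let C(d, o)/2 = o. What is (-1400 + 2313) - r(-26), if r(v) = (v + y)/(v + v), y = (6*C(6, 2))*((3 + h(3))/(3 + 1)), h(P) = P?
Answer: 23743/26 ≈ 913.19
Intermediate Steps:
C(d, o) = 2*o
y = 36 (y = (6*(2*2))*((3 + 3)/(3 + 1)) = (6*4)*(6/4) = 24*(6*(¼)) = 24*(3/2) = 36)
r(v) = (36 + v)/(2*v) (r(v) = (v + 36)/(v + v) = (36 + v)/((2*v)) = (36 + v)*(1/(2*v)) = (36 + v)/(2*v))
(-1400 + 2313) - r(-26) = (-1400 + 2313) - (36 - 26)/(2*(-26)) = 913 - (-1)*10/(2*26) = 913 - 1*(-5/26) = 913 + 5/26 = 23743/26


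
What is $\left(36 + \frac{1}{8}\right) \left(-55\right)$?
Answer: $- \frac{15895}{8} \approx -1986.9$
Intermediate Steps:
$\left(36 + \frac{1}{8}\right) \left(-55\right) = \frac{289}{8} \left(-55\right) = - \frac{15895}{8}$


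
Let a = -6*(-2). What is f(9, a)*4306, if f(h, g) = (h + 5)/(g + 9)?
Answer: 8612/3 ≈ 2870.7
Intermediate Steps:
a = 12
f(h, g) = (5 + h)/(9 + g)
f(9, a)*4306 = ((5 + 9)/(9 + 12))*4306 = (14/21)*4306 = ((1/21)*14)*4306 = (⅔)*4306 = 8612/3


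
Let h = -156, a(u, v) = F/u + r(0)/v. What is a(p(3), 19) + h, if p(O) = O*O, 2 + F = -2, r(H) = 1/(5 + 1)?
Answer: -53501/342 ≈ -156.44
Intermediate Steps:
r(H) = ⅙ (r(H) = 1/6 = ⅙)
F = -4 (F = -2 - 2 = -4)
p(O) = O²
a(u, v) = -4/u + 1/(6*v)
a(p(3), 19) + h = (-4/(3²) + (⅙)/19) - 156 = (-4/9 + (⅙)*(1/19)) - 156 = (-4*⅑ + 1/114) - 156 = (-4/9 + 1/114) - 156 = -149/342 - 156 = -53501/342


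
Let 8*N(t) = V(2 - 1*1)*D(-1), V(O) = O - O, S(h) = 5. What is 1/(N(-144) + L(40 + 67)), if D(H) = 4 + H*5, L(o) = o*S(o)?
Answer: 1/535 ≈ 0.0018692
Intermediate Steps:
L(o) = 5*o (L(o) = o*5 = 5*o)
V(O) = 0
D(H) = 4 + 5*H
N(t) = 0 (N(t) = (0*(4 + 5*(-1)))/8 = (0*(4 - 5))/8 = (0*(-1))/8 = (1/8)*0 = 0)
1/(N(-144) + L(40 + 67)) = 1/(0 + 5*(40 + 67)) = 1/(0 + 5*107) = 1/(0 + 535) = 1/535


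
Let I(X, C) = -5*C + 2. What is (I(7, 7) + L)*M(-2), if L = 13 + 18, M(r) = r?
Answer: 4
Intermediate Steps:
I(X, C) = 2 - 5*C
L = 31
(I(7, 7) + L)*M(-2) = ((2 - 5*7) + 31)*(-2) = ((2 - 35) + 31)*(-2) = (-33 + 31)*(-2) = -2*(-2) = 4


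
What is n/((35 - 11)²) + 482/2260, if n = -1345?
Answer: -690517/325440 ≈ -2.1218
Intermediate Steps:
n/((35 - 11)²) + 482/2260 = -1345/(35 - 11)² + 482/2260 = -1345/(24²) + 482*(1/2260) = -1345/576 + 241/1130 = -690517/325440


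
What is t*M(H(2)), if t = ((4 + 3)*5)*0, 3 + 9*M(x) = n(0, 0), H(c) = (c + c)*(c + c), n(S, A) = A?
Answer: 0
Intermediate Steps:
H(c) = 4*c² (H(c) = (2*c)*(2*c) = 4*c²)
M(x) = -⅓ (M(x) = -⅓ + (⅑)*0 = -⅓ + 0 = -⅓)
t = 0 (t = (7*5)*0 = 35*0 = 0)
t*M(H(2)) = 0*(-⅓) = 0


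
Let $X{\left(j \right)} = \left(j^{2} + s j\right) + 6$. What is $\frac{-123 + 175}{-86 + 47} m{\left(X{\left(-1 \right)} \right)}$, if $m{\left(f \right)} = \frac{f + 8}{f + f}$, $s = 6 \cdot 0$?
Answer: $- \frac{10}{7} \approx -1.4286$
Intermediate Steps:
$s = 0$
$X{\left(j \right)} = 6 + j^{2}$ ($X{\left(j \right)} = \left(j^{2} + 0 j\right) + 6 = \left(j^{2} + 0\right) + 6 = j^{2} + 6 = 6 + j^{2}$)
$m{\left(f \right)} = \frac{8 + f}{2 f}$
$\frac{-123 + 175}{-86 + 47} m{\left(X{\left(-1 \right)} \right)} = \frac{-123 + 175}{-86 + 47} \frac{8 + \left(6 + \left(-1\right)^{2}\right)}{2 \left(6 + \left(-1\right)^{2}\right)} = \frac{52}{-39} \frac{8 + \left(6 + 1\right)}{2 \left(6 + 1\right)} = 52 \left(- \frac{1}{39}\right) \frac{8 + 7}{2 \cdot 7} = - \frac{4 \cdot \frac{1}{2} \cdot \frac{1}{7} \cdot 15}{3} = \left(- \frac{4}{3}\right) \frac{15}{14} = - \frac{10}{7}$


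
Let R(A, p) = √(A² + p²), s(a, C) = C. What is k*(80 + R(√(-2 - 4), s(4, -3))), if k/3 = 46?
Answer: 11040 + 138*√3 ≈ 11279.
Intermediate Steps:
k = 138 (k = 3*46 = 138)
k*(80 + R(√(-2 - 4), s(4, -3))) = 138*(80 + √((√(-2 - 4))² + (-3)²)) = 138*(80 + √((√(-6))² + 9)) = 138*(80 + √((I*√6)² + 9)) = 138*(80 + √(-6 + 9)) = 138*(80 + √3) = 11040 + 138*√3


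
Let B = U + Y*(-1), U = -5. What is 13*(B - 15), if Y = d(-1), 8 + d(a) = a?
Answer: -143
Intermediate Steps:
d(a) = -8 + a
Y = -9 (Y = -8 - 1 = -9)
B = 4 (B = -5 - 9*(-1) = -5 + 9 = 4)
13*(B - 15) = 13*(4 - 15) = 13*(-11) = -143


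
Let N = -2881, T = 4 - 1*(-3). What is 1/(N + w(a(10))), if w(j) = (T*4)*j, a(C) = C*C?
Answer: -1/81 ≈ -0.012346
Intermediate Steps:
T = 7 (T = 4 + 3 = 7)
a(C) = C²
w(j) = 28*j (w(j) = (7*4)*j = 28*j)
1/(N + w(a(10))) = 1/(-2881 + 28*10²) = 1/(-2881 + 28*100) = 1/(-2881 + 2800) = 1/(-81) = -1/81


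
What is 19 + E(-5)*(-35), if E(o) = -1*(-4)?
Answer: -121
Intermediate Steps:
E(o) = 4
19 + E(-5)*(-35) = 19 + 4*(-35) = 19 - 140 = -121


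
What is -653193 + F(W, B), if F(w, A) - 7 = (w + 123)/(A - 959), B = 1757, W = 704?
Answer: -521241601/798 ≈ -6.5319e+5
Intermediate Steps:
F(w, A) = 7 + (123 + w)/(-959 + A) (F(w, A) = 7 + (w + 123)/(A - 959) = 7 + (123 + w)/(-959 + A))
-653193 + F(W, B) = -653193 + (-6590 + 704 + 7*1757)/(-959 + 1757) = -653193 + (-6590 + 704 + 12299)/798 = -653193 + (1/798)*6413 = -653193 + 6413/798 = -521241601/798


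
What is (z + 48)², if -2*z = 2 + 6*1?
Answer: 1936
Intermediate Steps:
z = -4 (z = -(2 + 6*1)/2 = -(2 + 6)/2 = -½*8 = -4)
(z + 48)² = (-4 + 48)² = 44² = 1936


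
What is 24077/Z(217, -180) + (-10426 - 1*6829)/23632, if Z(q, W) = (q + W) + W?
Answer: -81636447/482768 ≈ -169.10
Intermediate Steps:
Z(q, W) = q + 2*W (Z(q, W) = (W + q) + W = q + 2*W)
24077/Z(217, -180) + (-10426 - 1*6829)/23632 = 24077/(217 + 2*(-180)) + (-10426 - 1*6829)/23632 = 24077/(217 - 360) + (-10426 - 6829)*(1/23632) = 24077/(-143) - 17255*1/23632 = 24077*(-1/143) - 2465/3376 = -24077/143 - 2465/3376 = -81636447/482768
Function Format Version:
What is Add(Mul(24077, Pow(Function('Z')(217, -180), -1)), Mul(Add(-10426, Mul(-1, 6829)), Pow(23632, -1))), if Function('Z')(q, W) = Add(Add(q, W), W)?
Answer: Rational(-81636447, 482768) ≈ -169.10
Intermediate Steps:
Function('Z')(q, W) = Add(q, Mul(2, W)) (Function('Z')(q, W) = Add(Add(W, q), W) = Add(q, Mul(2, W)))
Add(Mul(24077, Pow(Function('Z')(217, -180), -1)), Mul(Add(-10426, Mul(-1, 6829)), Pow(23632, -1))) = Add(Mul(24077, Pow(Add(217, Mul(2, -180)), -1)), Mul(Add(-10426, Mul(-1, 6829)), Pow(23632, -1))) = Add(Mul(24077, Pow(Add(217, -360), -1)), Mul(Add(-10426, -6829), Rational(1, 23632))) = Add(Mul(24077, Pow(-143, -1)), Mul(-17255, Rational(1, 23632))) = Add(Mul(24077, Rational(-1, 143)), Rational(-2465, 3376)) = Add(Rational(-24077, 143), Rational(-2465, 3376)) = Rational(-81636447, 482768)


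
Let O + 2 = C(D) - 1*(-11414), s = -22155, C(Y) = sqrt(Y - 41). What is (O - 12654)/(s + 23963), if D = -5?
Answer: -621/904 + I*sqrt(46)/1808 ≈ -0.68695 + 0.0037513*I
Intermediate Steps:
C(Y) = sqrt(-41 + Y)
O = 11412 + I*sqrt(46) (O = -2 + (sqrt(-41 - 5) - 1*(-11414)) = -2 + (sqrt(-46) + 11414) = -2 + (I*sqrt(46) + 11414) = -2 + (11414 + I*sqrt(46)) = 11412 + I*sqrt(46) ≈ 11412.0 + 6.7823*I)
(O - 12654)/(s + 23963) = ((11412 + I*sqrt(46)) - 12654)/(-22155 + 23963) = (-1242 + I*sqrt(46))/1808 = (-1242 + I*sqrt(46))*(1/1808) = -621/904 + I*sqrt(46)/1808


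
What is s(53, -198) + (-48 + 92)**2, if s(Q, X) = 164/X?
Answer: 191582/99 ≈ 1935.2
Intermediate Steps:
s(53, -198) + (-48 + 92)**2 = 164/(-198) + (-48 + 92)**2 = 164*(-1/198) + 44**2 = -82/99 + 1936 = 191582/99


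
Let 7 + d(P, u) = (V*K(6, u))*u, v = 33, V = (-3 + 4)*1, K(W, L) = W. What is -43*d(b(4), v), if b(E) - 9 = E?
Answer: -8213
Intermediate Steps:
V = 1 (V = 1*1 = 1)
b(E) = 9 + E
d(P, u) = -7 + 6*u (d(P, u) = -7 + (1*6)*u = -7 + 6*u)
-43*d(b(4), v) = -43*(-7 + 6*33) = -43*(-7 + 198) = -43*191 = -8213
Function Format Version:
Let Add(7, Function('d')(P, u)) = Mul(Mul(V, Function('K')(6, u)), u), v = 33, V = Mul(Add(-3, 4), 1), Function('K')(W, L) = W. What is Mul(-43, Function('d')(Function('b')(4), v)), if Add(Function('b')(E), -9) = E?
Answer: -8213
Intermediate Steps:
V = 1 (V = Mul(1, 1) = 1)
Function('b')(E) = Add(9, E)
Function('d')(P, u) = Add(-7, Mul(6, u)) (Function('d')(P, u) = Add(-7, Mul(Mul(1, 6), u)) = Add(-7, Mul(6, u)))
Mul(-43, Function('d')(Function('b')(4), v)) = Mul(-43, Add(-7, Mul(6, 33))) = Mul(-43, Add(-7, 198)) = Mul(-43, 191) = -8213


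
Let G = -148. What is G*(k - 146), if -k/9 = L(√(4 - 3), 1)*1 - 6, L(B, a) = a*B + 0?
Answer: 14948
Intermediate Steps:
L(B, a) = B*a (L(B, a) = B*a + 0 = B*a)
k = 45 (k = -9*((√(4 - 3)*1)*1 - 6) = -9*((√1*1)*1 - 6) = -9*((1*1)*1 - 6) = -9*(1*1 - 6) = -9*(1 - 6) = -9*(-5) = 45)
G*(k - 146) = -148*(45 - 146) = -148*(-101) = 14948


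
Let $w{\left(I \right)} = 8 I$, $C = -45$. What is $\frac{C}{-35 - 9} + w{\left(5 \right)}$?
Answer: $\frac{1805}{44} \approx 41.023$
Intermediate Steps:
$\frac{C}{-35 - 9} + w{\left(5 \right)} = \frac{1}{-35 - 9} \left(-45\right) + 8 \cdot 5 = \frac{1}{-44} \left(-45\right) + 40 = \left(- \frac{1}{44}\right) \left(-45\right) + 40 = \frac{45}{44} + 40 = \frac{1805}{44}$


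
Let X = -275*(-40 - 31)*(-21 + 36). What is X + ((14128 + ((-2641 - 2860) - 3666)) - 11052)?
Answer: 286784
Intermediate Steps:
X = 292875 (X = -(-19525)*15 = -275*(-1065) = 292875)
X + ((14128 + ((-2641 - 2860) - 3666)) - 11052) = 292875 + ((14128 + ((-2641 - 2860) - 3666)) - 11052) = 292875 + ((14128 + (-5501 - 3666)) - 11052) = 292875 + ((14128 - 9167) - 11052) = 292875 + (4961 - 11052) = 292875 - 6091 = 286784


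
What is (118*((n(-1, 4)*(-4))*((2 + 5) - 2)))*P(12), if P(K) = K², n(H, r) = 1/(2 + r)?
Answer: -56640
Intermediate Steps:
(118*((n(-1, 4)*(-4))*((2 + 5) - 2)))*P(12) = (118*((-4/(2 + 4))*((2 + 5) - 2)))*12² = (118*((-4/6)*(7 - 2)))*144 = (118*(((⅙)*(-4))*5))*144 = (118*(-⅔*5))*144 = (118*(-10/3))*144 = -1180/3*144 = -56640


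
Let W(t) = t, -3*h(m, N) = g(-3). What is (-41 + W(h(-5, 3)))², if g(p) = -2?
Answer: 14641/9 ≈ 1626.8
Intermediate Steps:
h(m, N) = ⅔ (h(m, N) = -⅓*(-2) = ⅔)
(-41 + W(h(-5, 3)))² = (-41 + ⅔)² = (-121/3)² = 14641/9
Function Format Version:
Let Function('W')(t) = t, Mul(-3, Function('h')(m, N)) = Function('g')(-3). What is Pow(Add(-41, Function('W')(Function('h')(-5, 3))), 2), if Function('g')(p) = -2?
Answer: Rational(14641, 9) ≈ 1626.8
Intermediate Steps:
Function('h')(m, N) = Rational(2, 3) (Function('h')(m, N) = Mul(Rational(-1, 3), -2) = Rational(2, 3))
Pow(Add(-41, Function('W')(Function('h')(-5, 3))), 2) = Pow(Add(-41, Rational(2, 3)), 2) = Pow(Rational(-121, 3), 2) = Rational(14641, 9)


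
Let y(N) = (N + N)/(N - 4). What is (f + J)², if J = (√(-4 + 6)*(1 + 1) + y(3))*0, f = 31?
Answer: 961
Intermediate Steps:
y(N) = 2*N/(-4 + N) (y(N) = (2*N)/(-4 + N) = 2*N/(-4 + N))
J = 0 (J = (√(-4 + 6)*(1 + 1) + 2*3/(-4 + 3))*0 = (√2*2 + 2*3/(-1))*0 = (2*√2 + 2*3*(-1))*0 = (2*√2 - 6)*0 = (-6 + 2*√2)*0 = 0)
(f + J)² = (31 + 0)² = 31² = 961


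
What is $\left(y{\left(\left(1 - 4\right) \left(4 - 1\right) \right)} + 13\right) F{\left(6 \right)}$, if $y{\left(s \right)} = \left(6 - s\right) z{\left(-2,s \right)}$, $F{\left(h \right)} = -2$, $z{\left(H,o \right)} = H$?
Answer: $34$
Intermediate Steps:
$y{\left(s \right)} = -12 + 2 s$ ($y{\left(s \right)} = \left(6 - s\right) \left(-2\right) = -12 + 2 s$)
$\left(y{\left(\left(1 - 4\right) \left(4 - 1\right) \right)} + 13\right) F{\left(6 \right)} = \left(\left(-12 + 2 \left(1 - 4\right) \left(4 - 1\right)\right) + 13\right) \left(-2\right) = \left(\left(-12 + 2 \left(\left(-3\right) 3\right)\right) + 13\right) \left(-2\right) = \left(\left(-12 + 2 \left(-9\right)\right) + 13\right) \left(-2\right) = \left(\left(-12 - 18\right) + 13\right) \left(-2\right) = \left(-30 + 13\right) \left(-2\right) = \left(-17\right) \left(-2\right) = 34$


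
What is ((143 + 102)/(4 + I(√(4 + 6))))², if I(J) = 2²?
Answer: 60025/64 ≈ 937.89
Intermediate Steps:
I(J) = 4
((143 + 102)/(4 + I(√(4 + 6))))² = ((143 + 102)/(4 + 4))² = (245/8)² = 60025/64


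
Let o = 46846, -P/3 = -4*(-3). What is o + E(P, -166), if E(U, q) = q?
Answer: 46680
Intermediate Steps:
P = -36 (P = -(-12)*(-3) = -3*12 = -36)
o + E(P, -166) = 46846 - 166 = 46680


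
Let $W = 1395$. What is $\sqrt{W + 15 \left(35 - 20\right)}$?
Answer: $18 \sqrt{5} \approx 40.249$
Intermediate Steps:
$\sqrt{W + 15 \left(35 - 20\right)} = \sqrt{1395 + 15 \left(35 - 20\right)} = \sqrt{1395 + 15 \cdot 15} = \sqrt{1395 + 225} = \sqrt{1620} = 18 \sqrt{5}$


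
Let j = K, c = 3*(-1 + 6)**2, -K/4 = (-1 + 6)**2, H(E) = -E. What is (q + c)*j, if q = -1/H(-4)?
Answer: -7475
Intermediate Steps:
K = -100 (K = -4*(-1 + 6)**2 = -4*5**2 = -4*25 = -100)
c = 75 (c = 3*5**2 = 3*25 = 75)
q = -1/4 (q = -1/((-1*(-4))) = -1/4 ≈ -0.25000)
j = -100
(q + c)*j = (-1/4 + 75)*(-100) = (299/4)*(-100) = -7475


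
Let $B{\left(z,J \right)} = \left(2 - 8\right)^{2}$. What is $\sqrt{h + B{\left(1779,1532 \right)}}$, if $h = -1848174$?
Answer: $i \sqrt{1848138} \approx 1359.5 i$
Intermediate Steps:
$B{\left(z,J \right)} = 36$ ($B{\left(z,J \right)} = \left(-6\right)^{2} = 36$)
$\sqrt{h + B{\left(1779,1532 \right)}} = \sqrt{-1848174 + 36} = \sqrt{-1848138} = i \sqrt{1848138}$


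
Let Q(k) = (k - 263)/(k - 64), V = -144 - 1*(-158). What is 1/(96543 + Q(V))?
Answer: 50/4827399 ≈ 1.0358e-5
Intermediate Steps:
V = 14 (V = -144 + 158 = 14)
Q(k) = (-263 + k)/(-64 + k)
1/(96543 + Q(V)) = 1/(96543 + (-263 + 14)/(-64 + 14)) = 1/(96543 - 249/(-50)) = 1/(96543 - 1/50*(-249)) = 1/(96543 + 249/50) = 1/(4827399/50) = 50/4827399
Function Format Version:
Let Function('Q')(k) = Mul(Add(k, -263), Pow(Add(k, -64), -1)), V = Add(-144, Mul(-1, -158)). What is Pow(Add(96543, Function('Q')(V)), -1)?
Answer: Rational(50, 4827399) ≈ 1.0358e-5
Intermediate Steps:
V = 14 (V = Add(-144, 158) = 14)
Function('Q')(k) = Mul(Pow(Add(-64, k), -1), Add(-263, k)) (Function('Q')(k) = Mul(Add(-263, k), Pow(Add(-64, k), -1)) = Mul(Pow(Add(-64, k), -1), Add(-263, k)))
Pow(Add(96543, Function('Q')(V)), -1) = Pow(Add(96543, Mul(Pow(Add(-64, 14), -1), Add(-263, 14))), -1) = Pow(Add(96543, Mul(Pow(-50, -1), -249)), -1) = Pow(Add(96543, Mul(Rational(-1, 50), -249)), -1) = Pow(Add(96543, Rational(249, 50)), -1) = Pow(Rational(4827399, 50), -1) = Rational(50, 4827399)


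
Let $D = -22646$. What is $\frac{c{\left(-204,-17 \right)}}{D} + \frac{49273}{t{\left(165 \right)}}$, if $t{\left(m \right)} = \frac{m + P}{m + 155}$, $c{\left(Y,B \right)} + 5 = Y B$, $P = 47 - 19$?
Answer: $\frac{357066966201}{4370678} \approx 81696.0$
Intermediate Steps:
$P = 28$
$c{\left(Y,B \right)} = -5 + B Y$ ($c{\left(Y,B \right)} = -5 + Y B = -5 + B Y$)
$t{\left(m \right)} = \frac{28 + m}{155 + m}$ ($t{\left(m \right)} = \frac{m + 28}{m + 155} = \frac{28 + m}{155 + m}$)
$\frac{c{\left(-204,-17 \right)}}{D} + \frac{49273}{t{\left(165 \right)}} = \frac{-5 - -3468}{-22646} + \frac{49273}{\frac{1}{155 + 165} \left(28 + 165\right)} = \left(-5 + 3468\right) \left(- \frac{1}{22646}\right) + \frac{49273}{\frac{1}{320} \cdot 193} = 3463 \left(- \frac{1}{22646}\right) + \frac{49273}{\frac{1}{320} \cdot 193} = - \frac{3463}{22646} + \frac{49273}{\frac{193}{320}} = - \frac{3463}{22646} + 49273 \cdot \frac{320}{193} = - \frac{3463}{22646} + \frac{15767360}{193} = \frac{357066966201}{4370678}$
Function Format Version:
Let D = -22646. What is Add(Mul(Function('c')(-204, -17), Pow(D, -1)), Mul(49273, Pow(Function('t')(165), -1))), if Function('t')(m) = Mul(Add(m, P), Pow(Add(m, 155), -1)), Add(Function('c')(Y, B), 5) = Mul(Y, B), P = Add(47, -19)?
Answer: Rational(357066966201, 4370678) ≈ 81696.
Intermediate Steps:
P = 28
Function('c')(Y, B) = Add(-5, Mul(B, Y)) (Function('c')(Y, B) = Add(-5, Mul(Y, B)) = Add(-5, Mul(B, Y)))
Function('t')(m) = Mul(Pow(Add(155, m), -1), Add(28, m)) (Function('t')(m) = Mul(Add(m, 28), Pow(Add(m, 155), -1)) = Mul(Add(28, m), Pow(Add(155, m), -1)) = Mul(Pow(Add(155, m), -1), Add(28, m)))
Add(Mul(Function('c')(-204, -17), Pow(D, -1)), Mul(49273, Pow(Function('t')(165), -1))) = Add(Mul(Add(-5, Mul(-17, -204)), Pow(-22646, -1)), Mul(49273, Pow(Mul(Pow(Add(155, 165), -1), Add(28, 165)), -1))) = Add(Mul(Add(-5, 3468), Rational(-1, 22646)), Mul(49273, Pow(Mul(Pow(320, -1), 193), -1))) = Add(Mul(3463, Rational(-1, 22646)), Mul(49273, Pow(Mul(Rational(1, 320), 193), -1))) = Add(Rational(-3463, 22646), Mul(49273, Pow(Rational(193, 320), -1))) = Add(Rational(-3463, 22646), Mul(49273, Rational(320, 193))) = Add(Rational(-3463, 22646), Rational(15767360, 193)) = Rational(357066966201, 4370678)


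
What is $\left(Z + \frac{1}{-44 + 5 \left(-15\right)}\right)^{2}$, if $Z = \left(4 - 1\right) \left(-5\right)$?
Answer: $\frac{3189796}{14161} \approx 225.25$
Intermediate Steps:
$Z = -15$ ($Z = 3 \left(-5\right) = -15$)
$\left(Z + \frac{1}{-44 + 5 \left(-15\right)}\right)^{2} = \left(-15 + \frac{1}{-44 + 5 \left(-15\right)}\right)^{2} = \left(-15 + \frac{1}{-44 - 75}\right)^{2} = \left(-15 + \frac{1}{-119}\right)^{2} = \left(-15 - \frac{1}{119}\right)^{2} = \left(- \frac{1786}{119}\right)^{2} = \frac{3189796}{14161}$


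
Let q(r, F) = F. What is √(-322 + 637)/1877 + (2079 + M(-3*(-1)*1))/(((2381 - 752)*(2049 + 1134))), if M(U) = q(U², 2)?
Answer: 2081/5185107 + 3*√35/1877 ≈ 0.0098570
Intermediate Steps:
M(U) = 2
√(-322 + 637)/1877 + (2079 + M(-3*(-1)*1))/(((2381 - 752)*(2049 + 1134))) = √(-322 + 637)/1877 + (2079 + 2)/(((2381 - 752)*(2049 + 1134))) = √315*(1/1877) + 2081/((1629*3183)) = (3*√35)*(1/1877) + 2081/5185107 = 3*√35/1877 + 2081*(1/5185107) = 3*√35/1877 + 2081/5185107 = 2081/5185107 + 3*√35/1877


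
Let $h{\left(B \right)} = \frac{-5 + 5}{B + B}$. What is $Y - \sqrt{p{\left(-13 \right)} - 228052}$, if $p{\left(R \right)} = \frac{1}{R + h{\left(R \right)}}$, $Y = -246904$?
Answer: $-246904 - \frac{i \sqrt{38540801}}{13} \approx -2.469 \cdot 10^{5} - 477.55 i$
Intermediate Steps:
$h{\left(B \right)} = 0$ ($h{\left(B \right)} = \frac{0}{2 B} = 0 \frac{1}{2 B} = 0$)
$p{\left(R \right)} = \frac{1}{R}$ ($p{\left(R \right)} = \frac{1}{R + 0} = \frac{1}{R}$)
$Y - \sqrt{p{\left(-13 \right)} - 228052} = -246904 - \sqrt{\frac{1}{-13} - 228052} = -246904 - \sqrt{- \frac{1}{13} - 228052} = -246904 - \sqrt{- \frac{2964677}{13}} = -246904 - \frac{i \sqrt{38540801}}{13}$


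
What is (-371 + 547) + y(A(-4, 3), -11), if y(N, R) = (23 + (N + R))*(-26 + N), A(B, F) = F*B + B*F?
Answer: 776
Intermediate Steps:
A(B, F) = 2*B*F (A(B, F) = B*F + B*F = 2*B*F)
y(N, R) = (-26 + N)*(23 + N + R) (y(N, R) = (23 + N + R)*(-26 + N) = (-26 + N)*(23 + N + R))
(-371 + 547) + y(A(-4, 3), -11) = (-371 + 547) + (-598 + (2*(-4)*3)**2 - 26*(-11) - 6*(-4)*3 + (2*(-4)*3)*(-11)) = 176 + (-598 + (-24)**2 + 286 - 3*(-24) - 24*(-11)) = 176 + (-598 + 576 + 286 + 72 + 264) = 176 + 600 = 776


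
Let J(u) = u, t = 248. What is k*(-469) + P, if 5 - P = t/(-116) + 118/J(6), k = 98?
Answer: -3999784/87 ≈ -45975.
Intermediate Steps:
P = -1090/87 (P = 5 - (248/(-116) + 118/6) = 5 - (248*(-1/116) + 118*(⅙)) = 5 - (-62/29 + 59/3) = 5 - 1*1525/87 = 5 - 1525/87 = -1090/87 ≈ -12.529)
k*(-469) + P = 98*(-469) - 1090/87 = -45962 - 1090/87 = -3999784/87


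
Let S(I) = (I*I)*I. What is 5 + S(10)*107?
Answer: 107005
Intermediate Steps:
S(I) = I³ (S(I) = I²*I = I³)
5 + S(10)*107 = 5 + 10³*107 = 5 + 1000*107 = 5 + 107000 = 107005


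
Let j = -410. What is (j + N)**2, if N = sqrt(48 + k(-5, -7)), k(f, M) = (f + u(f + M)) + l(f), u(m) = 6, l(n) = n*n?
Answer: (410 - sqrt(74))**2 ≈ 1.6112e+5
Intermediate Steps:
l(n) = n**2
k(f, M) = 6 + f + f**2 (k(f, M) = (f + 6) + f**2 = (6 + f) + f**2 = 6 + f + f**2)
N = sqrt(74) (N = sqrt(48 + (6 - 5 + (-5)**2)) = sqrt(48 + (6 - 5 + 25)) = sqrt(48 + 26) = sqrt(74) ≈ 8.6023)
(j + N)**2 = (-410 + sqrt(74))**2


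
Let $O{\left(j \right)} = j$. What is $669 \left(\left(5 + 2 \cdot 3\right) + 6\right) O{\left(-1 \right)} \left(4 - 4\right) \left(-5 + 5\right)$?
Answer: $0$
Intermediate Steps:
$669 \left(\left(5 + 2 \cdot 3\right) + 6\right) O{\left(-1 \right)} \left(4 - 4\right) \left(-5 + 5\right) = 669 \left(\left(5 + 2 \cdot 3\right) + 6\right) \left(-1\right) \left(4 - 4\right) \left(-5 + 5\right) = 669 \left(\left(5 + 6\right) + 6\right) \left(-1\right) 0 \cdot 0 = 669 \left(11 + 6\right) \left(-1\right) 0 = 669 \cdot 17 \left(-1\right) 0 = 669 \left(\left(-17\right) 0\right) = 669 \cdot 0 = 0$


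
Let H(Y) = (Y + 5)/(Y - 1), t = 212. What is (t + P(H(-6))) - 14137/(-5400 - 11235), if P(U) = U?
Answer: 24801934/116445 ≈ 212.99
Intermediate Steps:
H(Y) = (5 + Y)/(-1 + Y)
(t + P(H(-6))) - 14137/(-5400 - 11235) = (212 + (5 - 6)/(-1 - 6)) - 14137/(-5400 - 11235) = (212 - 1/(-7)) - 14137/(-16635) = (212 - ⅐*(-1)) - 14137*(-1/16635) = (212 + ⅐) + 14137/16635 = 1485/7 + 14137/16635 = 24801934/116445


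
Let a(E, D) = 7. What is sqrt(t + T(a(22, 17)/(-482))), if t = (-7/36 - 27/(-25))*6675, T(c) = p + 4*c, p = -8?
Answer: sqrt(12342729927)/1446 ≈ 76.831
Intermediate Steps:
T(c) = -8 + 4*c
t = 70933/12 (t = (-7*1/36 - 27*(-1/25))*6675 = (-7/36 + 27/25)*6675 = (797/900)*6675 = 70933/12 ≈ 5911.1)
sqrt(t + T(a(22, 17)/(-482))) = sqrt(70933/12 + (-8 + 4*(7/(-482)))) = sqrt(70933/12 + (-8 + 4*(7*(-1/482)))) = sqrt(70933/12 + (-8 + 4*(-7/482))) = sqrt(70933/12 + (-8 - 14/241)) = sqrt(70933/12 - 1942/241) = sqrt(17071549/2892) = sqrt(12342729927)/1446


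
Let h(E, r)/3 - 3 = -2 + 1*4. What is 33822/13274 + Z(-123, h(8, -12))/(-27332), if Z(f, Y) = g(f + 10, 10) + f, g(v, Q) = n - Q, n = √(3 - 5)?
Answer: 463094173/181402484 - I*√2/27332 ≈ 2.5529 - 5.1742e-5*I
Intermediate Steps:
h(E, r) = 15 (h(E, r) = 9 + 3*(-2 + 1*4) = 9 + 3*(-2 + 4) = 9 + 3*2 = 9 + 6 = 15)
n = I*√2 (n = √(-2) = I*√2 ≈ 1.4142*I)
g(v, Q) = -Q + I*√2 (g(v, Q) = I*√2 - Q = -Q + I*√2)
Z(f, Y) = -10 + f + I*√2 (Z(f, Y) = (-1*10 + I*√2) + f = (-10 + I*√2) + f = -10 + f + I*√2)
33822/13274 + Z(-123, h(8, -12))/(-27332) = 33822/13274 + (-10 - 123 + I*√2)/(-27332) = 33822*(1/13274) + (-133 + I*√2)*(-1/27332) = 16911/6637 + (133/27332 - I*√2/27332) = 463094173/181402484 - I*√2/27332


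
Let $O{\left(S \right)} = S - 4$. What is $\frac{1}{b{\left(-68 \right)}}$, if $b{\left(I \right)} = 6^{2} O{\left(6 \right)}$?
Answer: $\frac{1}{72} \approx 0.013889$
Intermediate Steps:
$O{\left(S \right)} = -4 + S$
$b{\left(I \right)} = 72$ ($b{\left(I \right)} = 6^{2} \left(-4 + 6\right) = 36 \cdot 2 = 72$)
$\frac{1}{b{\left(-68 \right)}} = \frac{1}{72}$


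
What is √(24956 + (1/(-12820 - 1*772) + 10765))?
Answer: √1649796385738/6796 ≈ 189.00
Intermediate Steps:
√(24956 + (1/(-12820 - 1*772) + 10765)) = √(24956 + (1/(-12820 - 772) + 10765)) = √(24956 + (1/(-13592) + 10765)) = √(24956 + (-1/13592 + 10765)) = √(24956 + 146317879/13592) = √(485519831/13592) = √1649796385738/6796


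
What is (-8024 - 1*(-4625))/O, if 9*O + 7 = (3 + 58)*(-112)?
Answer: 30591/6839 ≈ 4.4730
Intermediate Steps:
O = -6839/9 (O = -7/9 + ((3 + 58)*(-112))/9 = -7/9 + (61*(-112))/9 = -7/9 + (⅑)*(-6832) = -7/9 - 6832/9 = -6839/9 ≈ -759.89)
(-8024 - 1*(-4625))/O = (-8024 - 1*(-4625))/(-6839/9) = (-8024 + 4625)*(-9/6839) = -3399*(-9/6839) = 30591/6839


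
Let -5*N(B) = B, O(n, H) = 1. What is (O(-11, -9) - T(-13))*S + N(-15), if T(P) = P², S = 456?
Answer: -76605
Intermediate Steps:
N(B) = -B/5
(O(-11, -9) - T(-13))*S + N(-15) = (1 - 1*(-13)²)*456 - ⅕*(-15) = (1 - 1*169)*456 + 3 = (1 - 169)*456 + 3 = -168*456 + 3 = -76608 + 3 = -76605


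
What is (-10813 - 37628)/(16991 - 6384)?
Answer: -48441/10607 ≈ -4.5669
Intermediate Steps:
(-10813 - 37628)/(16991 - 6384) = -48441/10607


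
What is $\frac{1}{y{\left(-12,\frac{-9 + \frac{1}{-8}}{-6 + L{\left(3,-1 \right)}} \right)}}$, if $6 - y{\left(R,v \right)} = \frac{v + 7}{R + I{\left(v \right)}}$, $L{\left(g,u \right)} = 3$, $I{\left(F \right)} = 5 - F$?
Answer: $\frac{1}{7} \approx 0.14286$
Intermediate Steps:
$y{\left(R,v \right)} = 6 - \frac{7 + v}{5 + R - v}$ ($y{\left(R,v \right)} = 6 - \frac{v + 7}{R - \left(-5 + v\right)} = 6 - \frac{7 + v}{5 + R - v}$)
$\frac{1}{y{\left(-12,\frac{-9 + \frac{1}{-8}}{-6 + L{\left(3,-1 \right)}} \right)}} = \frac{1}{\frac{1}{5 - 12 - \frac{-9 + \frac{1}{-8}}{-6 + 3}} \left(23 - 7 \frac{-9 + \frac{1}{-8}}{-6 + 3} + 6 \left(-12\right)\right)} = \frac{1}{\frac{1}{5 - 12 - \frac{-9 - \frac{1}{8}}{-3}} \left(23 - 7 \frac{-9 - \frac{1}{8}}{-3} - 72\right)} = \frac{1}{\frac{1}{5 - 12 - \left(- \frac{73}{8}\right) \left(- \frac{1}{3}\right)} \left(23 - 7 \left(\left(- \frac{73}{8}\right) \left(- \frac{1}{3}\right)\right) - 72\right)} = \frac{1}{\frac{1}{5 - 12 - \frac{73}{24}} \left(23 - \frac{511}{24} - 72\right)} = \frac{1}{\frac{1}{- \frac{241}{24}} \left(- \frac{1687}{24}\right)} = \frac{1}{\left(- \frac{24}{241}\right) \left(- \frac{1687}{24}\right)} = \frac{1}{7}$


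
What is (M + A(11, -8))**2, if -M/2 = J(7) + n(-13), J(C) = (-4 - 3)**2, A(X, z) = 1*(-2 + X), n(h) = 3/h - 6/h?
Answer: 1352569/169 ≈ 8003.4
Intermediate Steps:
n(h) = -3/h
A(X, z) = -2 + X
J(C) = 49 (J(C) = (-7)**2 = 49)
M = -1280/13 (M = -2*(49 - 3/(-13)) = -2*(49 - 3*(-1/13)) = -2*(49 + 3/13) = -2*640/13 = -1280/13 ≈ -98.462)
(M + A(11, -8))**2 = (-1280/13 + (-2 + 11))**2 = (-1280/13 + 9)**2 = (-1163/13)**2 = 1352569/169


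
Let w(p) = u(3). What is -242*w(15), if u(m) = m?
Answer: -726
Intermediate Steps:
w(p) = 3
-242*w(15) = -242*3 = -726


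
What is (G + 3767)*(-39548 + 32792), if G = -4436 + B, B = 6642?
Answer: -40353588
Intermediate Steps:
G = 2206 (G = -4436 + 6642 = 2206)
(G + 3767)*(-39548 + 32792) = (2206 + 3767)*(-39548 + 32792) = 5973*(-6756) = -40353588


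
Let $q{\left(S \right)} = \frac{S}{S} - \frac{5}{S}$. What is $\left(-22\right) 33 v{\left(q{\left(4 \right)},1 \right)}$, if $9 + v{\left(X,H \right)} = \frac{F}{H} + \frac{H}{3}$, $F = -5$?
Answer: $9922$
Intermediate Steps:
$q{\left(S \right)} = 1 - \frac{5}{S}$
$v{\left(X,H \right)} = -9 - \frac{5}{H} + \frac{H}{3}$ ($v{\left(X,H \right)} = -9 + \left(- \frac{5}{H} + \frac{H}{3}\right) = -9 - \frac{5}{H} + \frac{H}{3}$)
$\left(-22\right) 33 v{\left(q{\left(4 \right)},1 \right)} = \left(-22\right) 33 \left(-9 - \frac{5}{1} + \frac{1}{3} \cdot 1\right) = - 726 \left(-9 - 5 + \frac{1}{3}\right) = \left(-726\right) \left(- \frac{41}{3}\right) = 9922$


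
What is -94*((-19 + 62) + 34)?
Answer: -7238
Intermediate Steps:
-94*((-19 + 62) + 34) = -94*(43 + 34) = -94*77 = -7238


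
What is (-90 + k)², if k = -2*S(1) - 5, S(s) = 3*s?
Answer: 10201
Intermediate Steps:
k = -11 (k = -6 - 5 = -11)
(-90 + k)² = (-90 - 11)² = (-101)² = 10201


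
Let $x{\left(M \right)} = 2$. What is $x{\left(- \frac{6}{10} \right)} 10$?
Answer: $20$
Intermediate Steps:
$x{\left(- \frac{6}{10} \right)} 10 = 2 \cdot 10 = 20$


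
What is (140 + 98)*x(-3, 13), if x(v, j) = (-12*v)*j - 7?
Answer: 109718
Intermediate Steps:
x(v, j) = -7 - 12*j*v (x(v, j) = -12*j*v - 7 = -7 - 12*j*v)
(140 + 98)*x(-3, 13) = (140 + 98)*(-7 - 12*13*(-3)) = 238*(-7 + 468) = 238*461 = 109718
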